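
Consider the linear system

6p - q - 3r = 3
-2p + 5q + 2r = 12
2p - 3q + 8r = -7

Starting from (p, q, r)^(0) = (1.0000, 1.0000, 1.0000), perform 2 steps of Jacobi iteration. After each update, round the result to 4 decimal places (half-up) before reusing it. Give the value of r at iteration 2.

-0.2667

Iteration 1:
  p = (3 - (-1)·1.0000 - (-3)·1.0000) / (6) = 1.1667
  q = (12 - (-2)·1.0000 - (2)·1.0000) / (5) = 2.4000
  r = (-7 - (2)·1.0000 - (-3)·1.0000) / (8) = -0.7500
Iteration 2:
  p = (3 - (-1)·2.4000 - (-3)·-0.7500) / (6) = 0.5250
  q = (12 - (-2)·1.1667 - (2)·-0.7500) / (5) = 3.1667
  r = (-7 - (2)·1.1667 - (-3)·2.4000) / (8) = -0.2667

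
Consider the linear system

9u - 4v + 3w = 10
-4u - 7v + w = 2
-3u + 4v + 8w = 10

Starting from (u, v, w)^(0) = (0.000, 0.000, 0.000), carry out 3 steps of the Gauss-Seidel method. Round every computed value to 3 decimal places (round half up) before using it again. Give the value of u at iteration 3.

0.709

Iteration 1:
  u = (10 - (-4)·0.000 - (3)·0.000) / (9) = 1.111
  v = (2 - (-4)·1.111 - (1)·0.000) / (-7) = -0.921
  w = (10 - (-3)·1.111 - (4)·-0.921) / (8) = 2.127
Iteration 2:
  u = (10 - (-4)·-0.921 - (3)·2.127) / (9) = -0.007
  v = (2 - (-4)·-0.007 - (1)·2.127) / (-7) = 0.022
  w = (10 - (-3)·-0.007 - (4)·0.022) / (8) = 1.236
Iteration 3:
  u = (10 - (-4)·0.022 - (3)·1.236) / (9) = 0.709
  v = (2 - (-4)·0.709 - (1)·1.236) / (-7) = -0.514
  w = (10 - (-3)·0.709 - (4)·-0.514) / (8) = 1.773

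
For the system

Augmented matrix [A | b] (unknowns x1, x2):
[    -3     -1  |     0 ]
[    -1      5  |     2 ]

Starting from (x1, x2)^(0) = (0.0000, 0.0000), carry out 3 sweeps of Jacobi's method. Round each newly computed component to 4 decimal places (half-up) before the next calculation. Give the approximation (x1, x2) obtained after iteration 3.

(-0.1333, 0.3733)

Iteration 1:
  x1 = (0 - (-1)·0.0000) / (-3) = 0.0000
  x2 = (2 - (-1)·0.0000) / (5) = 0.4000
Iteration 2:
  x1 = (0 - (-1)·0.4000) / (-3) = -0.1333
  x2 = (2 - (-1)·0.0000) / (5) = 0.4000
Iteration 3:
  x1 = (0 - (-1)·0.4000) / (-3) = -0.1333
  x2 = (2 - (-1)·-0.1333) / (5) = 0.3733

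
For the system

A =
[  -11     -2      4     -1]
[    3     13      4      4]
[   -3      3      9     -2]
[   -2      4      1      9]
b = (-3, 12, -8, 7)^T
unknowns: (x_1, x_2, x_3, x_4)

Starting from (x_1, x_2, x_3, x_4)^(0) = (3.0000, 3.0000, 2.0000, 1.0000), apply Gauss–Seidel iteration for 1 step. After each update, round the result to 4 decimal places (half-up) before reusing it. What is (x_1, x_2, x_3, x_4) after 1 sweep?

Iteration 1:
  x_1 = (-3 - (-2)·3.0000 - (4)·2.0000 - (-1)·1.0000) / (-11) = 0.3636
  x_2 = (12 - (3)·0.3636 - (4)·2.0000 - (4)·1.0000) / (13) = -0.0839
  x_3 = (-8 - (-3)·0.3636 - (3)·-0.0839 - (-2)·1.0000) / (9) = -0.5175
  x_4 = (7 - (-2)·0.3636 - (4)·-0.0839 - (1)·-0.5175) / (9) = 0.9534

(0.3636, -0.0839, -0.5175, 0.9534)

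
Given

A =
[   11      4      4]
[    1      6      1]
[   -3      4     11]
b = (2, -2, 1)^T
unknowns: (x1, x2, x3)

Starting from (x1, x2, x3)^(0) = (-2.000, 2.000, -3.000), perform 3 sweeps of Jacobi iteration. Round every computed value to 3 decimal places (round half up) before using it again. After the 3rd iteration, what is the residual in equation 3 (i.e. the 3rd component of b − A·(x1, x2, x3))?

0.188

Iteration 1:
  x1 = (2 - (4)·2.000 - (4)·-3.000) / (11) = 0.545
  x2 = (-2 - (1)·-2.000 - (1)·-3.000) / (6) = 0.500
  x3 = (1 - (-3)·-2.000 - (4)·2.000) / (11) = -1.182
Iteration 2:
  x1 = (2 - (4)·0.500 - (4)·-1.182) / (11) = 0.430
  x2 = (-2 - (1)·0.545 - (1)·-1.182) / (6) = -0.227
  x3 = (1 - (-3)·0.545 - (4)·0.500) / (11) = 0.058
Iteration 3:
  x1 = (2 - (4)·-0.227 - (4)·0.058) / (11) = 0.243
  x2 = (-2 - (1)·0.430 - (1)·0.058) / (6) = -0.415
  x3 = (1 - (-3)·0.430 - (4)·-0.227) / (11) = 0.291
Residual b − A·x = (-0.177, -0.044, 0.188)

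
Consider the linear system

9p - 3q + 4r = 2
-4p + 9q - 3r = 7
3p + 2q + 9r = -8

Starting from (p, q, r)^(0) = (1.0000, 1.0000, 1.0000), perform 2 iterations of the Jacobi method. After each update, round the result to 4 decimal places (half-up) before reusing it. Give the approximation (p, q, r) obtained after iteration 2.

Iteration 1:
  p = (2 - (-3)·1.0000 - (4)·1.0000) / (9) = 0.1111
  q = (7 - (-4)·1.0000 - (-3)·1.0000) / (9) = 1.5556
  r = (-8 - (3)·1.0000 - (2)·1.0000) / (9) = -1.4444
Iteration 2:
  p = (2 - (-3)·1.5556 - (4)·-1.4444) / (9) = 1.3827
  q = (7 - (-4)·0.1111 - (-3)·-1.4444) / (9) = 0.3457
  r = (-8 - (3)·0.1111 - (2)·1.5556) / (9) = -1.2716

(1.3827, 0.3457, -1.2716)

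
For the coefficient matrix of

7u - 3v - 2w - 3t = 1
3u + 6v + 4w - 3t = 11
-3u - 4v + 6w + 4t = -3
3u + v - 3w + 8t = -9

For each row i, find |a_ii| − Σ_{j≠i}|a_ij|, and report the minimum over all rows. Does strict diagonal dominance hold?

-5

row 1: |7| − (3+2+3) = -1
row 2: |6| − (3+4+3) = -4
row 3: |6| − (3+4+4) = -5
row 4: |8| − (3+1+3) = 1
minimum over rows = -5 → not strictly diagonally dominant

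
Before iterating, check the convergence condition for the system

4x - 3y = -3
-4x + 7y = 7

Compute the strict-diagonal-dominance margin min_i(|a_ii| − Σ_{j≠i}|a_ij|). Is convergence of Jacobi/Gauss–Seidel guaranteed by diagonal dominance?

row 1: |4| − (3) = 1
row 2: |7| − (4) = 3
minimum over rows = 1 → strictly diagonally dominant (convergence guaranteed)

1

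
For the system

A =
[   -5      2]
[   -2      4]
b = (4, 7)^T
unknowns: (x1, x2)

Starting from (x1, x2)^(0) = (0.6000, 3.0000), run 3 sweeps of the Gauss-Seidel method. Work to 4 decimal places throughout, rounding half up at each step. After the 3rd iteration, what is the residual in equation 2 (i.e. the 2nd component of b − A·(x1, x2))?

0.0000

Iteration 1:
  x1 = (4 - (2)·3.0000) / (-5) = 0.4000
  x2 = (7 - (-2)·0.4000) / (4) = 1.9500
Iteration 2:
  x1 = (4 - (2)·1.9500) / (-5) = -0.0200
  x2 = (7 - (-2)·-0.0200) / (4) = 1.7400
Iteration 3:
  x1 = (4 - (2)·1.7400) / (-5) = -0.1040
  x2 = (7 - (-2)·-0.1040) / (4) = 1.6980
Residual b − A·x = (0.0840, 0.0000)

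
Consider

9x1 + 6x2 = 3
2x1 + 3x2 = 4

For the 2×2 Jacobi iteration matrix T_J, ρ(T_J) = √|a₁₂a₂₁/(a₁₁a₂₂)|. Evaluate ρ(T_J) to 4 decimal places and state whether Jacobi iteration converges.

0.6667

a₁₂a₂₁/(a₁₁a₂₂) = (6)·(2) / ((9)·(3)) = 0.444444
ρ = √|0.444444| = √0.444444 = 0.6667
ρ < 1, so Jacobi converges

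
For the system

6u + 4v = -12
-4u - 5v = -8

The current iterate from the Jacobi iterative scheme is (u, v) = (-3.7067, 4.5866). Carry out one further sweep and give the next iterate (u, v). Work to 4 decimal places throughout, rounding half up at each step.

One sweep:
  u = (-12 - (4)·4.5866) / (6) = -5.0577
  v = (-8 - (-4)·-3.7067) / (-5) = 4.5654

(-5.0577, 4.5654)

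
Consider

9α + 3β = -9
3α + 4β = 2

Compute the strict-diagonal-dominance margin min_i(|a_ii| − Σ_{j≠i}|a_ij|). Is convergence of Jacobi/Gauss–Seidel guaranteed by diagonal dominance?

1

row 1: |9| − (3) = 6
row 2: |4| − (3) = 1
minimum over rows = 1 → strictly diagonally dominant (convergence guaranteed)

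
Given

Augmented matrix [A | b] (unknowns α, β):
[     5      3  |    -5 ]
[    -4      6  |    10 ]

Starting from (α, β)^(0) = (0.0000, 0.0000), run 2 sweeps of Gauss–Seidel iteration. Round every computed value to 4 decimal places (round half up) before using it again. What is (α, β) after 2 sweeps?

Iteration 1:
  α = (-5 - (3)·0.0000) / (5) = -1.0000
  β = (10 - (-4)·-1.0000) / (6) = 1.0000
Iteration 2:
  α = (-5 - (3)·1.0000) / (5) = -1.6000
  β = (10 - (-4)·-1.6000) / (6) = 0.6000

(-1.6000, 0.6000)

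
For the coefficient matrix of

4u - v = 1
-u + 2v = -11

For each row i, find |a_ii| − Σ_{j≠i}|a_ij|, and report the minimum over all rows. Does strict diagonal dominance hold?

row 1: |4| − (1) = 3
row 2: |2| − (1) = 1
minimum over rows = 1 → strictly diagonally dominant (convergence guaranteed)

1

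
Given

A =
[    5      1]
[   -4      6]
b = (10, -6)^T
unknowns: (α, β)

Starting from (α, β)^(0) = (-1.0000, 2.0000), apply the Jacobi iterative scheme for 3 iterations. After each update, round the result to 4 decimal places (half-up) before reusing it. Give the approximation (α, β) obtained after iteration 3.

Iteration 1:
  α = (10 - (1)·2.0000) / (5) = 1.6000
  β = (-6 - (-4)·-1.0000) / (6) = -1.6667
Iteration 2:
  α = (10 - (1)·-1.6667) / (5) = 2.3333
  β = (-6 - (-4)·1.6000) / (6) = 0.0667
Iteration 3:
  α = (10 - (1)·0.0667) / (5) = 1.9867
  β = (-6 - (-4)·2.3333) / (6) = 0.5555

(1.9867, 0.5555)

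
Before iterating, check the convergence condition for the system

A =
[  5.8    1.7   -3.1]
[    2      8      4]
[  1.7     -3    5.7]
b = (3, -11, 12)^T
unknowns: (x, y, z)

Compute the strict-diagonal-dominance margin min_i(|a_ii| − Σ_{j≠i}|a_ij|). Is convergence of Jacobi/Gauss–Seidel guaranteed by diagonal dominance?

row 1: |5.8| − (1.7+3.1) = 1
row 2: |8| − (2+4) = 2
row 3: |5.7| − (1.7+3) = 1
minimum over rows = 1 → strictly diagonally dominant (convergence guaranteed)

1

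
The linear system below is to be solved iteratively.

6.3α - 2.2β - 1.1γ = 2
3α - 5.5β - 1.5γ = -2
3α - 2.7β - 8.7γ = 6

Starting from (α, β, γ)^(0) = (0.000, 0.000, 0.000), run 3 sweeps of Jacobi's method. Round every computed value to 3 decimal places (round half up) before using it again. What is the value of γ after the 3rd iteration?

Iteration 1:
  α = (2 - (-2.2)·0.000 - (-1.1)·0.000) / (6.3) = 0.317
  β = (-2 - (3)·0.000 - (-1.5)·0.000) / (-5.5) = 0.364
  γ = (6 - (3)·0.000 - (-2.7)·0.000) / (-8.7) = -0.690
Iteration 2:
  α = (2 - (-2.2)·0.364 - (-1.1)·-0.690) / (6.3) = 0.324
  β = (-2 - (3)·0.317 - (-1.5)·-0.690) / (-5.5) = 0.725
  γ = (6 - (3)·0.317 - (-2.7)·0.364) / (-8.7) = -0.693
Iteration 3:
  α = (2 - (-2.2)·0.725 - (-1.1)·-0.693) / (6.3) = 0.450
  β = (-2 - (3)·0.324 - (-1.5)·-0.693) / (-5.5) = 0.729
  γ = (6 - (3)·0.324 - (-2.7)·0.725) / (-8.7) = -0.803

-0.803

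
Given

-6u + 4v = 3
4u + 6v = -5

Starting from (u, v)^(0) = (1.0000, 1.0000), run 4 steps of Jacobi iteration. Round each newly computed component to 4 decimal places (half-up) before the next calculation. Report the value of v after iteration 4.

Iteration 1:
  u = (3 - (4)·1.0000) / (-6) = 0.1667
  v = (-5 - (4)·1.0000) / (6) = -1.5000
Iteration 2:
  u = (3 - (4)·-1.5000) / (-6) = -1.5000
  v = (-5 - (4)·0.1667) / (6) = -0.9445
Iteration 3:
  u = (3 - (4)·-0.9445) / (-6) = -1.1297
  v = (-5 - (4)·-1.5000) / (6) = 0.1667
Iteration 4:
  u = (3 - (4)·0.1667) / (-6) = -0.3889
  v = (-5 - (4)·-1.1297) / (6) = -0.0802

-0.0802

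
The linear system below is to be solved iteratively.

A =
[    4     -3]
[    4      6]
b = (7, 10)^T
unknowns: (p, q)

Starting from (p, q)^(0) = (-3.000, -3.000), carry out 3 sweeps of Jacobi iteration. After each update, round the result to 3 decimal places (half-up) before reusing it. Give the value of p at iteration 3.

Iteration 1:
  p = (7 - (-3)·-3.000) / (4) = -0.500
  q = (10 - (4)·-3.000) / (6) = 3.667
Iteration 2:
  p = (7 - (-3)·3.667) / (4) = 4.500
  q = (10 - (4)·-0.500) / (6) = 2.000
Iteration 3:
  p = (7 - (-3)·2.000) / (4) = 3.250
  q = (10 - (4)·4.500) / (6) = -1.333

3.250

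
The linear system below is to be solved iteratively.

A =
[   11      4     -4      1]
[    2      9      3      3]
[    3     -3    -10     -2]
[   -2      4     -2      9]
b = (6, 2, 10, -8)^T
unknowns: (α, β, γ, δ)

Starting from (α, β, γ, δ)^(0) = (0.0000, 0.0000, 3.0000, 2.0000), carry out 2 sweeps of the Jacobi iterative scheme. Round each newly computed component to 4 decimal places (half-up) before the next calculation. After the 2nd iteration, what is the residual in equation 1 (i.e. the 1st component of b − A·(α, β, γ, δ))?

-2.2674

Iteration 1:
  α = (6 - (4)·0.0000 - (-4)·3.0000 - (1)·2.0000) / (11) = 1.4545
  β = (2 - (2)·0.0000 - (3)·3.0000 - (3)·2.0000) / (9) = -1.4444
  γ = (10 - (3)·0.0000 - (-3)·0.0000 - (-2)·2.0000) / (-10) = -1.4000
  δ = (-8 - (-2)·0.0000 - (4)·0.0000 - (-2)·3.0000) / (9) = -0.2222
Iteration 2:
  α = (6 - (4)·-1.4444 - (-4)·-1.4000 - (1)·-0.2222) / (11) = 0.5818
  β = (2 - (2)·1.4545 - (3)·-1.4000 - (3)·-0.2222) / (9) = 0.4397
  γ = (10 - (3)·1.4545 - (-3)·-1.4444 - (-2)·-0.2222) / (-10) = -0.0859
  δ = (-8 - (-2)·1.4545 - (4)·-1.4444 - (-2)·-1.4000) / (9) = -0.2348
Residual b − A·x = (-2.2674, -2.1588, 8.2451, -6.6538)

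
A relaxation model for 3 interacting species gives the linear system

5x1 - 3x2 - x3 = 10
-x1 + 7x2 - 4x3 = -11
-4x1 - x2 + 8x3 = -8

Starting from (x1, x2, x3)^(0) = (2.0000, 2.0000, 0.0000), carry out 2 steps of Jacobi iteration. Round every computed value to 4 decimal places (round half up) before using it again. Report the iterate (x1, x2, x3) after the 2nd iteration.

Iteration 1:
  x1 = (10 - (-3)·2.0000 - (-1)·0.0000) / (5) = 3.2000
  x2 = (-11 - (-1)·2.0000 - (-4)·0.0000) / (7) = -1.2857
  x3 = (-8 - (-4)·2.0000 - (-1)·2.0000) / (8) = 0.2500
Iteration 2:
  x1 = (10 - (-3)·-1.2857 - (-1)·0.2500) / (5) = 1.2786
  x2 = (-11 - (-1)·3.2000 - (-4)·0.2500) / (7) = -0.9714
  x3 = (-8 - (-4)·3.2000 - (-1)·-1.2857) / (8) = 0.4393

(1.2786, -0.9714, 0.4393)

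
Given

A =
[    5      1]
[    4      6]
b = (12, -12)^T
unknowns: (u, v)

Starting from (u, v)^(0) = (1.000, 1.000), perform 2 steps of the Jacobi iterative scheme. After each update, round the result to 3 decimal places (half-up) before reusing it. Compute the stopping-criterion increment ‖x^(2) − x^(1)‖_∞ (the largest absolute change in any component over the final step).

Iteration 1:
  u = (12 - (1)·1.000) / (5) = 2.200
  v = (-12 - (4)·1.000) / (6) = -2.667
Iteration 2:
  u = (12 - (1)·-2.667) / (5) = 2.933
  v = (-12 - (4)·2.200) / (6) = -3.467
Change: (0.733, -0.800) → max |·| = 0.800

0.800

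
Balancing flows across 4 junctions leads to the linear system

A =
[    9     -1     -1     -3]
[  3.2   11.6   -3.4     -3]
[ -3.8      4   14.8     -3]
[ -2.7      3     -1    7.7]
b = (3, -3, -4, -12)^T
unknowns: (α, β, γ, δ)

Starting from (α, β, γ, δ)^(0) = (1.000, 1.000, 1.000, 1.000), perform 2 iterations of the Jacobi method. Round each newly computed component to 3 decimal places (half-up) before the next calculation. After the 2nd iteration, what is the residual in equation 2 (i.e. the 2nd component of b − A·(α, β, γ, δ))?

Iteration 1:
  α = (3 - (-1)·1.000 - (-1)·1.000 - (-3)·1.000) / (9) = 0.889
  β = (-3 - (3.2)·1.000 - (-3.4)·1.000 - (-3)·1.000) / (11.6) = 0.017
  γ = (-4 - (-3.8)·1.000 - (4)·1.000 - (-3)·1.000) / (14.8) = -0.081
  δ = (-12 - (-2.7)·1.000 - (3)·1.000 - (-1)·1.000) / (7.7) = -1.468
Iteration 2:
  α = (3 - (-1)·0.017 - (-1)·-0.081 - (-3)·-1.468) / (9) = -0.163
  β = (-3 - (3.2)·0.889 - (-3.4)·-0.081 - (-3)·-1.468) / (11.6) = -0.907
  γ = (-4 - (-3.8)·0.889 - (4)·0.017 - (-3)·-1.468) / (14.8) = -0.344
  δ = (-12 - (-2.7)·0.889 - (3)·0.017 - (-1)·-0.081) / (7.7) = -1.264
Residual b − A·x = (-0.576, 3.081, 0.308, -0.330)

3.081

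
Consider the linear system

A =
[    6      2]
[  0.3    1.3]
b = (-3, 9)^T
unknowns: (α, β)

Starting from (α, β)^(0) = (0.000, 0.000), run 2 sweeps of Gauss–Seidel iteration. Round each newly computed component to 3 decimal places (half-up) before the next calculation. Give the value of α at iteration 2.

Iteration 1:
  α = (-3 - (2)·0.000) / (6) = -0.500
  β = (9 - (0.3)·-0.500) / (1.3) = 7.038
Iteration 2:
  α = (-3 - (2)·7.038) / (6) = -2.846
  β = (9 - (0.3)·-2.846) / (1.3) = 7.580

-2.846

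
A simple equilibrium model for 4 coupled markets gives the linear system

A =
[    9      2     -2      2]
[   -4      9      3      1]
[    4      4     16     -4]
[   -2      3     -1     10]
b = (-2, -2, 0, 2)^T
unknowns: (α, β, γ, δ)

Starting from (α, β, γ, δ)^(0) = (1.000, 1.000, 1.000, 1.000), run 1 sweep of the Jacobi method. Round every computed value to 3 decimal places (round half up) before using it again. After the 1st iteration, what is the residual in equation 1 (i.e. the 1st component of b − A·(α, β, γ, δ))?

1.540

Iteration 1:
  α = (-2 - (2)·1.000 - (-2)·1.000 - (2)·1.000) / (9) = -0.444
  β = (-2 - (-4)·1.000 - (3)·1.000 - (1)·1.000) / (9) = -0.222
  γ = (0 - (4)·1.000 - (4)·1.000 - (-4)·1.000) / (16) = -0.250
  δ = (2 - (-2)·1.000 - (3)·1.000 - (-1)·1.000) / (10) = 0.200
Residual b − A·x = (1.540, -1.228, 7.464, -0.472)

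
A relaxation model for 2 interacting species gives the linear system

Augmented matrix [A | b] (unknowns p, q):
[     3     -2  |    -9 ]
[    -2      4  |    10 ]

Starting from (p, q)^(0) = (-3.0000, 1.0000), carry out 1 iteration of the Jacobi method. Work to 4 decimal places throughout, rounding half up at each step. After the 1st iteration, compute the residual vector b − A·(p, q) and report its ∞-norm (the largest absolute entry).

Iteration 1:
  p = (-9 - (-2)·1.0000) / (3) = -2.3333
  q = (10 - (-2)·-3.0000) / (4) = 1.0000
Residual b − A·x = (-0.0001, 1.3334); ∞-norm = 1.3334

1.3334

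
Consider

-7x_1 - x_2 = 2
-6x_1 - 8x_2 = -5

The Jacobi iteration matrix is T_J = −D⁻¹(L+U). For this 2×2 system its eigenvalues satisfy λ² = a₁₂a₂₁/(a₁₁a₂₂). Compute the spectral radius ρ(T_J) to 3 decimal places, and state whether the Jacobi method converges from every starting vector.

0.327

a₁₂a₂₁/(a₁₁a₂₂) = (-1)·(-6) / ((-7)·(-8)) = 0.107143
ρ = √|0.107143| = √0.107143 = 0.327
ρ < 1, so Jacobi converges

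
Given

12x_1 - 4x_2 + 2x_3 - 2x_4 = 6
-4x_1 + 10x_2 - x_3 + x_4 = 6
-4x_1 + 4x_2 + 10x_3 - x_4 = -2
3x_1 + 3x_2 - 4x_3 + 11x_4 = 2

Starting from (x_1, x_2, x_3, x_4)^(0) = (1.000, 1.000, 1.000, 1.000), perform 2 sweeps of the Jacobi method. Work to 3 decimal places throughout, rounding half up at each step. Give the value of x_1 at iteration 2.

Iteration 1:
  x_1 = (6 - (-4)·1.000 - (2)·1.000 - (-2)·1.000) / (12) = 0.833
  x_2 = (6 - (-4)·1.000 - (-1)·1.000 - (1)·1.000) / (10) = 1.000
  x_3 = (-2 - (-4)·1.000 - (4)·1.000 - (-1)·1.000) / (10) = -0.100
  x_4 = (2 - (3)·1.000 - (3)·1.000 - (-4)·1.000) / (11) = 0.000
Iteration 2:
  x_1 = (6 - (-4)·1.000 - (2)·-0.100 - (-2)·0.000) / (12) = 0.850
  x_2 = (6 - (-4)·0.833 - (-1)·-0.100 - (1)·0.000) / (10) = 0.923
  x_3 = (-2 - (-4)·0.833 - (4)·1.000 - (-1)·0.000) / (10) = -0.267
  x_4 = (2 - (3)·0.833 - (3)·1.000 - (-4)·-0.100) / (11) = -0.354

0.850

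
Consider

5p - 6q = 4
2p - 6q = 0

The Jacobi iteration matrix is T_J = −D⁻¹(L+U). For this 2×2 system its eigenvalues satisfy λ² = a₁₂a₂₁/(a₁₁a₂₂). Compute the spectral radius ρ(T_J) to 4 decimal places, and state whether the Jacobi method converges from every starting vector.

a₁₂a₂₁/(a₁₁a₂₂) = (-6)·(2) / ((5)·(-6)) = 0.400000
ρ = √|0.400000| = √0.400000 = 0.6325
ρ < 1, so Jacobi converges

0.6325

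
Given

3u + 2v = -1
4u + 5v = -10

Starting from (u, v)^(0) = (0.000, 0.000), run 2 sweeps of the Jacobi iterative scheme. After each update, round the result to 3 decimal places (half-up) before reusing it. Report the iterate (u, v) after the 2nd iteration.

Iteration 1:
  u = (-1 - (2)·0.000) / (3) = -0.333
  v = (-10 - (4)·0.000) / (5) = -2.000
Iteration 2:
  u = (-1 - (2)·-2.000) / (3) = 1.000
  v = (-10 - (4)·-0.333) / (5) = -1.734

(1.000, -1.734)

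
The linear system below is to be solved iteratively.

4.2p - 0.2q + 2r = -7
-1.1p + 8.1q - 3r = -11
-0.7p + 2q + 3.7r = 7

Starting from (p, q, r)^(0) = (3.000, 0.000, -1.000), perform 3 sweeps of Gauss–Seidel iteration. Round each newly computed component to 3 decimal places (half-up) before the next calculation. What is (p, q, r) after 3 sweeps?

Iteration 1:
  p = (-7 - (-0.2)·0.000 - (2)·-1.000) / (4.2) = -1.190
  q = (-11 - (-1.1)·-1.190 - (-3)·-1.000) / (8.1) = -1.890
  r = (7 - (-0.7)·-1.190 - (2)·-1.890) / (3.7) = 2.688
Iteration 2:
  p = (-7 - (-0.2)·-1.890 - (2)·2.688) / (4.2) = -3.037
  q = (-11 - (-1.1)·-3.037 - (-3)·2.688) / (8.1) = -0.775
  r = (7 - (-0.7)·-3.037 - (2)·-0.775) / (3.7) = 1.736
Iteration 3:
  p = (-7 - (-0.2)·-0.775 - (2)·1.736) / (4.2) = -2.530
  q = (-11 - (-1.1)·-2.530 - (-3)·1.736) / (8.1) = -1.059
  r = (7 - (-0.7)·-2.530 - (2)·-1.059) / (3.7) = 1.986

(-2.530, -1.059, 1.986)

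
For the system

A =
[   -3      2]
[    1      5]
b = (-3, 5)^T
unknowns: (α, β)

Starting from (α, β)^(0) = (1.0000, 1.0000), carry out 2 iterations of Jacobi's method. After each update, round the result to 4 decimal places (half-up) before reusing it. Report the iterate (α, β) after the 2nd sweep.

Iteration 1:
  α = (-3 - (2)·1.0000) / (-3) = 1.6667
  β = (5 - (1)·1.0000) / (5) = 0.8000
Iteration 2:
  α = (-3 - (2)·0.8000) / (-3) = 1.5333
  β = (5 - (1)·1.6667) / (5) = 0.6667

(1.5333, 0.6667)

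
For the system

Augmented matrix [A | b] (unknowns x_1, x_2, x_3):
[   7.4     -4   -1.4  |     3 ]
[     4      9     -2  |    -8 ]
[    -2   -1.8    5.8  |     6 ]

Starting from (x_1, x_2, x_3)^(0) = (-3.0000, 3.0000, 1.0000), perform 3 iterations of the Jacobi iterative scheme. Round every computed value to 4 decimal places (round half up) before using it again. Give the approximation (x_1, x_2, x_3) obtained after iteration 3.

Iteration 1:
  x_1 = (3 - (-4)·3.0000 - (-1.4)·1.0000) / (7.4) = 2.2162
  x_2 = (-8 - (4)·-3.0000 - (-2)·1.0000) / (9) = 0.6667
  x_3 = (6 - (-2)·-3.0000 - (-1.8)·3.0000) / (5.8) = 0.9310
Iteration 2:
  x_1 = (3 - (-4)·0.6667 - (-1.4)·0.9310) / (7.4) = 0.9419
  x_2 = (-8 - (4)·2.2162 - (-2)·0.9310) / (9) = -1.6670
  x_3 = (6 - (-2)·2.2162 - (-1.8)·0.6667) / (5.8) = 2.0056
Iteration 3:
  x_1 = (3 - (-4)·-1.6670 - (-1.4)·2.0056) / (7.4) = -0.1162
  x_2 = (-8 - (4)·0.9419 - (-2)·2.0056) / (9) = -0.8618
  x_3 = (6 - (-2)·0.9419 - (-1.8)·-1.6670) / (5.8) = 0.8419

(-0.1162, -0.8618, 0.8419)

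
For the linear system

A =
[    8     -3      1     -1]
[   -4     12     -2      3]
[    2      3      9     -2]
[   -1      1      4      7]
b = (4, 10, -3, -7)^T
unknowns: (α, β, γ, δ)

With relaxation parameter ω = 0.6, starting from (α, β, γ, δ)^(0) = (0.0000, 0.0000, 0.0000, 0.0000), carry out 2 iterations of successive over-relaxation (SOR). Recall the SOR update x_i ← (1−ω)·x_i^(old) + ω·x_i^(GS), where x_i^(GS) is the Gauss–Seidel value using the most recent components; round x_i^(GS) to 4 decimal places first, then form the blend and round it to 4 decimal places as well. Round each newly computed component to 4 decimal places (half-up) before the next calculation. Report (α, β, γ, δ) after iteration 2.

(0.5348, 0.8710, -0.6532, -0.6055)

Iteration 1:
  α: GS value = (4 - (-3)·0.0000 - (1)·0.0000 - (-1)·0.0000) / (8) = 0.5000;  α ← (1−ω)·0.0000 + ω·0.5000 = 0.3000
  β: GS value = (10 - (-4)·0.3000 - (-2)·0.0000 - (3)·0.0000) / (12) = 0.9333;  β ← (1−ω)·0.0000 + ω·0.9333 = 0.5600
  γ: GS value = (-3 - (2)·0.3000 - (3)·0.5600 - (-2)·0.0000) / (9) = -0.5867;  γ ← (1−ω)·0.0000 + ω·-0.5867 = -0.3520
  δ: GS value = (-7 - (-1)·0.3000 - (1)·0.5600 - (4)·-0.3520) / (7) = -0.8360;  δ ← (1−ω)·0.0000 + ω·-0.8360 = -0.5016
Iteration 2:
  α: GS value = (4 - (-3)·0.5600 - (1)·-0.3520 - (-1)·-0.5016) / (8) = 0.6913;  α ← (1−ω)·0.3000 + ω·0.6913 = 0.5348
  β: GS value = (10 - (-4)·0.5348 - (-2)·-0.3520 - (3)·-0.5016) / (12) = 1.0783;  β ← (1−ω)·0.5600 + ω·1.0783 = 0.8710
  γ: GS value = (-3 - (2)·0.5348 - (3)·0.8710 - (-2)·-0.5016) / (9) = -0.8540;  γ ← (1−ω)·-0.3520 + ω·-0.8540 = -0.6532
  δ: GS value = (-7 - (-1)·0.5348 - (1)·0.8710 - (4)·-0.6532) / (7) = -0.6748;  δ ← (1−ω)·-0.5016 + ω·-0.6748 = -0.6055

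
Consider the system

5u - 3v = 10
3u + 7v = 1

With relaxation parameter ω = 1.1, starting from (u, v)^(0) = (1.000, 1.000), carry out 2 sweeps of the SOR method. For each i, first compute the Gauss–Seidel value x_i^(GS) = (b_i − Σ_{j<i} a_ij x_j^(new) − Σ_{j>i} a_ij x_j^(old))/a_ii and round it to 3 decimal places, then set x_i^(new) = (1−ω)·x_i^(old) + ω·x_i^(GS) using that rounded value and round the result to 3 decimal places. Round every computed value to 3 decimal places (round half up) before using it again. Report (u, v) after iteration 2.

(1.103, -0.239)

Iteration 1:
  u: GS value = (10 - (-3)·1.000) / (5) = 2.600;  u ← (1−ω)·1.000 + ω·2.600 = 2.760
  v: GS value = (1 - (3)·2.760) / (7) = -1.040;  v ← (1−ω)·1.000 + ω·-1.040 = -1.244
Iteration 2:
  u: GS value = (10 - (-3)·-1.244) / (5) = 1.254;  u ← (1−ω)·2.760 + ω·1.254 = 1.103
  v: GS value = (1 - (3)·1.103) / (7) = -0.330;  v ← (1−ω)·-1.244 + ω·-0.330 = -0.239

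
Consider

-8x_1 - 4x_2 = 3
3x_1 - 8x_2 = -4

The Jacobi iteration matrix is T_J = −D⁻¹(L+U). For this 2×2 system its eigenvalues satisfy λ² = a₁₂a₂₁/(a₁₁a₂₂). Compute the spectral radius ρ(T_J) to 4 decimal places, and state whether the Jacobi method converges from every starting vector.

a₁₂a₂₁/(a₁₁a₂₂) = (-4)·(3) / ((-8)·(-8)) = -0.187500
ρ = √|-0.187500| = √0.187500 = 0.4330
ρ < 1, so Jacobi converges

0.4330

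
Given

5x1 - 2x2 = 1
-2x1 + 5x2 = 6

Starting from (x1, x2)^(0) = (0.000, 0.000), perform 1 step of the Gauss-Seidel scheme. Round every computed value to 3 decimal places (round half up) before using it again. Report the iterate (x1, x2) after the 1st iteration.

(0.200, 1.280)

Iteration 1:
  x1 = (1 - (-2)·0.000) / (5) = 0.200
  x2 = (6 - (-2)·0.200) / (5) = 1.280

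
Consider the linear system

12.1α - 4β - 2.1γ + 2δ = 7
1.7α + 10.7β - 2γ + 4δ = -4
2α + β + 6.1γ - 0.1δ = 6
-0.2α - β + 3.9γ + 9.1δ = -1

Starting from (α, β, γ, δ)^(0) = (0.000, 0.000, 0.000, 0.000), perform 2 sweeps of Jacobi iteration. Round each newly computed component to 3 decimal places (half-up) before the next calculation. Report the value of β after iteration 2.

-0.241

Iteration 1:
  α = (7 - (-4)·0.000 - (-2.1)·0.000 - (2)·0.000) / (12.1) = 0.579
  β = (-4 - (1.7)·0.000 - (-2)·0.000 - (4)·0.000) / (10.7) = -0.374
  γ = (6 - (2)·0.000 - (1)·0.000 - (-0.1)·0.000) / (6.1) = 0.984
  δ = (-1 - (-0.2)·0.000 - (-1)·0.000 - (3.9)·0.000) / (9.1) = -0.110
Iteration 2:
  α = (7 - (-4)·-0.374 - (-2.1)·0.984 - (2)·-0.110) / (12.1) = 0.644
  β = (-4 - (1.7)·0.579 - (-2)·0.984 - (4)·-0.110) / (10.7) = -0.241
  γ = (6 - (2)·0.579 - (1)·-0.374 - (-0.1)·-0.110) / (6.1) = 0.853
  δ = (-1 - (-0.2)·0.579 - (-1)·-0.374 - (3.9)·0.984) / (9.1) = -0.560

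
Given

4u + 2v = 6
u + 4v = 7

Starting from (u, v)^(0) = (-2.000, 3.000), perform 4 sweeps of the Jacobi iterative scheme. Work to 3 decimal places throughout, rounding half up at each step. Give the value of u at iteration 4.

Iteration 1:
  u = (6 - (2)·3.000) / (4) = 0.000
  v = (7 - (1)·-2.000) / (4) = 2.250
Iteration 2:
  u = (6 - (2)·2.250) / (4) = 0.375
  v = (7 - (1)·0.000) / (4) = 1.750
Iteration 3:
  u = (6 - (2)·1.750) / (4) = 0.625
  v = (7 - (1)·0.375) / (4) = 1.656
Iteration 4:
  u = (6 - (2)·1.656) / (4) = 0.672
  v = (7 - (1)·0.625) / (4) = 1.594

0.672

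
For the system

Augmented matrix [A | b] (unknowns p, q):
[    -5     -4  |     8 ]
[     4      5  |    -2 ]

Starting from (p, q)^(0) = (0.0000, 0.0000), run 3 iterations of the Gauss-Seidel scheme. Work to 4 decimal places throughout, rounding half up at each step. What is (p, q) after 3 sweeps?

(-2.7546, 1.8037)

Iteration 1:
  p = (8 - (-4)·0.0000) / (-5) = -1.6000
  q = (-2 - (4)·-1.6000) / (5) = 0.8800
Iteration 2:
  p = (8 - (-4)·0.8800) / (-5) = -2.3040
  q = (-2 - (4)·-2.3040) / (5) = 1.4432
Iteration 3:
  p = (8 - (-4)·1.4432) / (-5) = -2.7546
  q = (-2 - (4)·-2.7546) / (5) = 1.8037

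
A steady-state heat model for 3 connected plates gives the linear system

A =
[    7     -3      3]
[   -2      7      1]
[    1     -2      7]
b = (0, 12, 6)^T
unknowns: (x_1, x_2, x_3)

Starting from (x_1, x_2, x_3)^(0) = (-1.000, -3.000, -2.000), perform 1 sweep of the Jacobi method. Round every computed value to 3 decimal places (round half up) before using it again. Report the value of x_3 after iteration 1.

Iteration 1:
  x_1 = (0 - (-3)·-3.000 - (3)·-2.000) / (7) = -0.429
  x_2 = (12 - (-2)·-1.000 - (1)·-2.000) / (7) = 1.714
  x_3 = (6 - (1)·-1.000 - (-2)·-3.000) / (7) = 0.143

0.143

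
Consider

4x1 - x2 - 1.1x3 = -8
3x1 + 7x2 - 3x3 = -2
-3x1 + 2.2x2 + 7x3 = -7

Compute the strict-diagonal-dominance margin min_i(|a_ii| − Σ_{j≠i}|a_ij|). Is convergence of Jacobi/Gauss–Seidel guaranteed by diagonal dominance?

row 1: |4| − (1+1.1) = 1.9
row 2: |7| − (3+3) = 1
row 3: |7| − (3+2.2) = 1.8
minimum over rows = 1 → strictly diagonally dominant (convergence guaranteed)

1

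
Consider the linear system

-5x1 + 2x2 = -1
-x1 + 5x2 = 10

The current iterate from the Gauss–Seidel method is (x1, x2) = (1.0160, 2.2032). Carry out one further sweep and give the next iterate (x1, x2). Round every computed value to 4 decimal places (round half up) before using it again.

(1.0813, 2.2163)

One sweep:
  x1 = (-1 - (2)·2.2032) / (-5) = 1.0813
  x2 = (10 - (-1)·1.0813) / (5) = 2.2163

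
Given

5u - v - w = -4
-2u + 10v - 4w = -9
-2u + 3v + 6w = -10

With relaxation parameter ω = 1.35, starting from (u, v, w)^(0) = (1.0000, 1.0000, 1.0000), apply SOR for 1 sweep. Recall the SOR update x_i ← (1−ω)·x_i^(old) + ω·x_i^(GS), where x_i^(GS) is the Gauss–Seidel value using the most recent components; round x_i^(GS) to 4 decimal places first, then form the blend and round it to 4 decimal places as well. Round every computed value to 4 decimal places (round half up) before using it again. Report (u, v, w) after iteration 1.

(-0.8900, -1.2653, -2.1464)

Iteration 1:
  u: GS value = (-4 - (-1)·1.0000 - (-1)·1.0000) / (5) = -0.4000;  u ← (1−ω)·1.0000 + ω·-0.4000 = -0.8900
  v: GS value = (-9 - (-2)·-0.8900 - (-4)·1.0000) / (10) = -0.6780;  v ← (1−ω)·1.0000 + ω·-0.6780 = -1.2653
  w: GS value = (-10 - (-2)·-0.8900 - (3)·-1.2653) / (6) = -1.3307;  w ← (1−ω)·1.0000 + ω·-1.3307 = -2.1464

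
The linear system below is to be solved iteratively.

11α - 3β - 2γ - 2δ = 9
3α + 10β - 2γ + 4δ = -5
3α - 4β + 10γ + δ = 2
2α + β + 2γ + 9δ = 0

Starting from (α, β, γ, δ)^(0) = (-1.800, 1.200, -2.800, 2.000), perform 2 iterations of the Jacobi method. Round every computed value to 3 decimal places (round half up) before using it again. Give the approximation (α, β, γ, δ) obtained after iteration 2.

(0.805, -0.952, -0.717, -0.302)

Iteration 1:
  α = (9 - (-3)·1.200 - (-2)·-2.800 - (-2)·2.000) / (11) = 1.000
  β = (-5 - (3)·-1.800 - (-2)·-2.800 - (4)·2.000) / (10) = -1.320
  γ = (2 - (3)·-1.800 - (-4)·1.200 - (1)·2.000) / (10) = 1.020
  δ = (0 - (2)·-1.800 - (1)·1.200 - (2)·-2.800) / (9) = 0.889
Iteration 2:
  α = (9 - (-3)·-1.320 - (-2)·1.020 - (-2)·0.889) / (11) = 0.805
  β = (-5 - (3)·1.000 - (-2)·1.020 - (4)·0.889) / (10) = -0.952
  γ = (2 - (3)·1.000 - (-4)·-1.320 - (1)·0.889) / (10) = -0.717
  δ = (0 - (2)·1.000 - (1)·-1.320 - (2)·1.020) / (9) = -0.302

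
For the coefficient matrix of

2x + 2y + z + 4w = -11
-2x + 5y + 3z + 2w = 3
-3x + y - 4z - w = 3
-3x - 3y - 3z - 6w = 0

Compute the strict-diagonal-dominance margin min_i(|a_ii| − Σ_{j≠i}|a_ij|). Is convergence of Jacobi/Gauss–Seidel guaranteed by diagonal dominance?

-5

row 1: |2| − (2+1+4) = -5
row 2: |5| − (2+3+2) = -2
row 3: |-4| − (3+1+1) = -1
row 4: |-6| − (3+3+3) = -3
minimum over rows = -5 → not strictly diagonally dominant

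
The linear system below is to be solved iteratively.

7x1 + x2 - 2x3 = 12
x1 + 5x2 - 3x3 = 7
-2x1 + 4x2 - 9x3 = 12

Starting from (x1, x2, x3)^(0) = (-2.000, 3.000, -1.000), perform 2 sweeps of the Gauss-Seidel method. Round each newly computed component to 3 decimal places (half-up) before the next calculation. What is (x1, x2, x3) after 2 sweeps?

Iteration 1:
  x1 = (12 - (1)·3.000 - (-2)·-1.000) / (7) = 1.000
  x2 = (7 - (1)·1.000 - (-3)·-1.000) / (5) = 0.600
  x3 = (12 - (-2)·1.000 - (4)·0.600) / (-9) = -1.289
Iteration 2:
  x1 = (12 - (1)·0.600 - (-2)·-1.289) / (7) = 1.260
  x2 = (7 - (1)·1.260 - (-3)·-1.289) / (5) = 0.375
  x3 = (12 - (-2)·1.260 - (4)·0.375) / (-9) = -1.447

(1.260, 0.375, -1.447)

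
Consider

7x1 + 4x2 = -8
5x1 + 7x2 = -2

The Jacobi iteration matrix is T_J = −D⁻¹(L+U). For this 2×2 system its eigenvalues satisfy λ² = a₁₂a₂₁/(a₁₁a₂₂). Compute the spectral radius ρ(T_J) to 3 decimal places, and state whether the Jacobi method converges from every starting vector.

0.639

a₁₂a₂₁/(a₁₁a₂₂) = (4)·(5) / ((7)·(7)) = 0.408163
ρ = √|0.408163| = √0.408163 = 0.639
ρ < 1, so Jacobi converges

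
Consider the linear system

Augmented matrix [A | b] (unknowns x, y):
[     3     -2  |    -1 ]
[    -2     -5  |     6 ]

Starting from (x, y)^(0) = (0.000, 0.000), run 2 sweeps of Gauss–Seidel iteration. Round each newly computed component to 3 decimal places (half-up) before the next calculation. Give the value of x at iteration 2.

-1.045

Iteration 1:
  x = (-1 - (-2)·0.000) / (3) = -0.333
  y = (6 - (-2)·-0.333) / (-5) = -1.067
Iteration 2:
  x = (-1 - (-2)·-1.067) / (3) = -1.045
  y = (6 - (-2)·-1.045) / (-5) = -0.782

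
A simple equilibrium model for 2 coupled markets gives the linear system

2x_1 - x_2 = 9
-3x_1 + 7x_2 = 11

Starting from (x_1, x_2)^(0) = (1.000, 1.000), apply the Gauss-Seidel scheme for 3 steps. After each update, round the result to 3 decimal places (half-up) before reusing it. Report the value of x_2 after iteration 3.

4.421

Iteration 1:
  x_1 = (9 - (-1)·1.000) / (2) = 5.000
  x_2 = (11 - (-3)·5.000) / (7) = 3.714
Iteration 2:
  x_1 = (9 - (-1)·3.714) / (2) = 6.357
  x_2 = (11 - (-3)·6.357) / (7) = 4.296
Iteration 3:
  x_1 = (9 - (-1)·4.296) / (2) = 6.648
  x_2 = (11 - (-3)·6.648) / (7) = 4.421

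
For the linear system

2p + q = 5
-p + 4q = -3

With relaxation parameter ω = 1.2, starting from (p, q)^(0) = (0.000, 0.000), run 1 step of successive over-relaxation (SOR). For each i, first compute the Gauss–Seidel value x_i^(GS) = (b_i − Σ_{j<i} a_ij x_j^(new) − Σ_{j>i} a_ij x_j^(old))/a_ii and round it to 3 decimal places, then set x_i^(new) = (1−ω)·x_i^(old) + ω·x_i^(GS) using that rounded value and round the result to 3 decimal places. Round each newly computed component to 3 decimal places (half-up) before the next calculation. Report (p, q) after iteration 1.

(3.000, 0.000)

Iteration 1:
  p: GS value = (5 - (1)·0.000) / (2) = 2.500;  p ← (1−ω)·0.000 + ω·2.500 = 3.000
  q: GS value = (-3 - (-1)·3.000) / (4) = 0.000;  q ← (1−ω)·0.000 + ω·0.000 = 0.000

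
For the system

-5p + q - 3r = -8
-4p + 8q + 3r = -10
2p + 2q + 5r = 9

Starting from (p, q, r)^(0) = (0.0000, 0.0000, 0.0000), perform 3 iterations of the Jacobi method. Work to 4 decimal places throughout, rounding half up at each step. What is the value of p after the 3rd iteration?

Iteration 1:
  p = (-8 - (1)·0.0000 - (-3)·0.0000) / (-5) = 1.6000
  q = (-10 - (-4)·0.0000 - (3)·0.0000) / (8) = -1.2500
  r = (9 - (2)·0.0000 - (2)·0.0000) / (5) = 1.8000
Iteration 2:
  p = (-8 - (1)·-1.2500 - (-3)·1.8000) / (-5) = 0.2700
  q = (-10 - (-4)·1.6000 - (3)·1.8000) / (8) = -1.1250
  r = (9 - (2)·1.6000 - (2)·-1.2500) / (5) = 1.6600
Iteration 3:
  p = (-8 - (1)·-1.1250 - (-3)·1.6600) / (-5) = 0.3790
  q = (-10 - (-4)·0.2700 - (3)·1.6600) / (8) = -1.7375
  r = (9 - (2)·0.2700 - (2)·-1.1250) / (5) = 2.1420

0.3790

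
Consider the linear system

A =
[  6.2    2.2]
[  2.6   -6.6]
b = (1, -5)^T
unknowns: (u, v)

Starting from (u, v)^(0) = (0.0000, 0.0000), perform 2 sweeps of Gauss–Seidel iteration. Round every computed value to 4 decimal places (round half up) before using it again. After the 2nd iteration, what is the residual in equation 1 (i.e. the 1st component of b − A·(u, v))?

0.2528

Iteration 1:
  u = (1 - (2.2)·0.0000) / (6.2) = 0.1613
  v = (-5 - (2.6)·0.1613) / (-6.6) = 0.8211
Iteration 2:
  u = (1 - (2.2)·0.8211) / (6.2) = -0.1301
  v = (-5 - (2.6)·-0.1301) / (-6.6) = 0.7063
Residual b − A·x = (0.2528, -0.0002)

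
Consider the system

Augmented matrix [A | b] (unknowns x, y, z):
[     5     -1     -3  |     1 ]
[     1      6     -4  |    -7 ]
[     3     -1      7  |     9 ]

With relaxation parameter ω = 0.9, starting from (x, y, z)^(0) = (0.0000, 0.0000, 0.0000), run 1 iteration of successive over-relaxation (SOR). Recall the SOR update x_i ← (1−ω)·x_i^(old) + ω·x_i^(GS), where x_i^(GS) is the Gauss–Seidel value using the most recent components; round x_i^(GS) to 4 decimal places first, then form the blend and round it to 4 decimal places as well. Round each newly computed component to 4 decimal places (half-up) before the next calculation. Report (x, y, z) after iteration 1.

Iteration 1:
  x: GS value = (1 - (-1)·0.0000 - (-3)·0.0000) / (5) = 0.2000;  x ← (1−ω)·0.0000 + ω·0.2000 = 0.1800
  y: GS value = (-7 - (1)·0.1800 - (-4)·0.0000) / (6) = -1.1967;  y ← (1−ω)·0.0000 + ω·-1.1967 = -1.0770
  z: GS value = (9 - (3)·0.1800 - (-1)·-1.0770) / (7) = 1.0547;  z ← (1−ω)·0.0000 + ω·1.0547 = 0.9492

(0.1800, -1.0770, 0.9492)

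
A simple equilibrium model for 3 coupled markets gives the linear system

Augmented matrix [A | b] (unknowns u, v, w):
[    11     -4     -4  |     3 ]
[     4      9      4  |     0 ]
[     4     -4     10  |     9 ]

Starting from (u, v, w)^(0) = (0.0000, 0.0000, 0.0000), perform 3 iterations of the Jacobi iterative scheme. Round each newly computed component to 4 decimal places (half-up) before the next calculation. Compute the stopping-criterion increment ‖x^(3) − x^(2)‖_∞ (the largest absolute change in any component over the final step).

Iteration 1:
  u = (3 - (-4)·0.0000 - (-4)·0.0000) / (11) = 0.2727
  v = (0 - (4)·0.0000 - (4)·0.0000) / (9) = 0.0000
  w = (9 - (4)·0.0000 - (-4)·0.0000) / (10) = 0.9000
Iteration 2:
  u = (3 - (-4)·0.0000 - (-4)·0.9000) / (11) = 0.6000
  v = (0 - (4)·0.2727 - (4)·0.9000) / (9) = -0.5212
  w = (9 - (4)·0.2727 - (-4)·0.0000) / (10) = 0.7909
Iteration 3:
  u = (3 - (-4)·-0.5212 - (-4)·0.7909) / (11) = 0.3708
  v = (0 - (4)·0.6000 - (4)·0.7909) / (9) = -0.6182
  w = (9 - (4)·0.6000 - (-4)·-0.5212) / (10) = 0.4515
Change: (-0.2292, -0.0970, -0.3394) → max |·| = 0.3394

0.3394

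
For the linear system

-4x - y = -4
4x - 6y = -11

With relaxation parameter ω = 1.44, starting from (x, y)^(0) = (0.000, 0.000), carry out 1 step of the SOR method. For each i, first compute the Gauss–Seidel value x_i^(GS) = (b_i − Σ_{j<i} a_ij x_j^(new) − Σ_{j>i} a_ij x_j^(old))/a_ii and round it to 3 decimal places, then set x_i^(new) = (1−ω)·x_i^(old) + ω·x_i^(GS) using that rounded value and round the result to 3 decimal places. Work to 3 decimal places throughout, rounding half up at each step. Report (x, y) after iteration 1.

Iteration 1:
  x: GS value = (-4 - (-1)·0.000) / (-4) = 1.000;  x ← (1−ω)·0.000 + ω·1.000 = 1.440
  y: GS value = (-11 - (4)·1.440) / (-6) = 2.793;  y ← (1−ω)·0.000 + ω·2.793 = 4.022

(1.440, 4.022)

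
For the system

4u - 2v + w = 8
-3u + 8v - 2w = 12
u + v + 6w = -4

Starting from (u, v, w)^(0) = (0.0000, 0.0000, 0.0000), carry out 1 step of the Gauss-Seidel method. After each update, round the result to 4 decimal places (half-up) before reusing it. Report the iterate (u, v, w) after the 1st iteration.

Iteration 1:
  u = (8 - (-2)·0.0000 - (1)·0.0000) / (4) = 2.0000
  v = (12 - (-3)·2.0000 - (-2)·0.0000) / (8) = 2.2500
  w = (-4 - (1)·2.0000 - (1)·2.2500) / (6) = -1.3750

(2.0000, 2.2500, -1.3750)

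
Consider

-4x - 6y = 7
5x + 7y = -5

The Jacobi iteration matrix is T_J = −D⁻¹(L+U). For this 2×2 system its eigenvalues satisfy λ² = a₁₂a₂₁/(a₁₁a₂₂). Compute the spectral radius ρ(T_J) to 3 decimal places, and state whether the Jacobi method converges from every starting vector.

a₁₂a₂₁/(a₁₁a₂₂) = (-6)·(5) / ((-4)·(7)) = 1.071429
ρ = √|1.071429| = √1.071429 = 1.035
ρ > 1, so Jacobi diverges

1.035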